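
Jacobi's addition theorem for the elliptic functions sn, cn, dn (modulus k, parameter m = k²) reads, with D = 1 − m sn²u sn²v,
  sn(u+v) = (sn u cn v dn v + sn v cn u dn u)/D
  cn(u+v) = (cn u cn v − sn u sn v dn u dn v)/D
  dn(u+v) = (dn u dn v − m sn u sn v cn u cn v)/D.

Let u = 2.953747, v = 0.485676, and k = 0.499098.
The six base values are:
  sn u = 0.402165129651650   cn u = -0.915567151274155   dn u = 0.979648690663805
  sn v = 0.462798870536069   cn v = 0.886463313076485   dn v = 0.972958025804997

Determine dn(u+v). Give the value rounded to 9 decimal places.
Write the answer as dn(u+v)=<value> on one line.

dn(u+v)=0.999409764

m = k² = 0.249098813604
D = 1 − m·sn²u·sn²v = 0.9913709087149611
dn(u+v) = (dn u·dn v − m·sn u·sn v·cn u·cn v)/D = 0.990785766106082/0.9913709087149611 = 0.9994097641924579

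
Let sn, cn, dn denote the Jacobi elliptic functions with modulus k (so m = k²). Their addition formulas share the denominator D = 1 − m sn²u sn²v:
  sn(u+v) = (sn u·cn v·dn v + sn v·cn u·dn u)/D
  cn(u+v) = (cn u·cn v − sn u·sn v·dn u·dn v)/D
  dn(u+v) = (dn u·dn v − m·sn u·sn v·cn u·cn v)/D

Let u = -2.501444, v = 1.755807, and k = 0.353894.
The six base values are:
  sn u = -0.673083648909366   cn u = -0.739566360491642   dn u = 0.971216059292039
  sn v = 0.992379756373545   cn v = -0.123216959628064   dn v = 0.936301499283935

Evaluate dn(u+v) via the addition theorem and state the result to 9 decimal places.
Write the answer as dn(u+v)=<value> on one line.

m = k² = 0.125240963236
D = 1 − m·sn²u·sn²v = 0.9441220746657358
dn(u+v) = (dn u·dn v − m·sn u·sn v·cn u·cn v)/D = 0.9169743166776582/0.9441220746657358 = 0.9712455002202027

dn(u+v)=0.971245500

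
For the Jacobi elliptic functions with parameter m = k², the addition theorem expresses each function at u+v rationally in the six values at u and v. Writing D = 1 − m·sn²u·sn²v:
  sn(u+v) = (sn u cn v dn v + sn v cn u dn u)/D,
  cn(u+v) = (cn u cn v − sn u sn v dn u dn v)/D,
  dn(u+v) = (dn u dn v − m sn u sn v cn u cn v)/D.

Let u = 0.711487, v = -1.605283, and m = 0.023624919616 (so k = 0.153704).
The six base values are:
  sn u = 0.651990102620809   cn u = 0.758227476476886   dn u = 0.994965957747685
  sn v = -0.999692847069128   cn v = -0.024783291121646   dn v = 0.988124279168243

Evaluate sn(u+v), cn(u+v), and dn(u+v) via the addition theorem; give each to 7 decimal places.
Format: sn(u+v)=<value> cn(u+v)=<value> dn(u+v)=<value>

m = k² = 0.023624919616
D = 1 − m·sn²u·sn²v = 0.989963425445153
sn(u+v) = (sn u·cn v·dn v + sn v·cn u·dn u)/D = -0.7701453750743443/0.989963425445153 = -0.7779533619921727
cn(u+v) = (cn u·cn v − sn u·sn v·dn u·dn v)/D = 0.6220158237301511/0.989963425445153 = 0.6283220245742429
dn(u+v) = (dn u·dn v − m·sn u·sn v·cn u·cn v)/D = 0.982860661176772/0.989963425445153 = 0.9928252255731699

sn(u+v)=-0.7779534 cn(u+v)=0.6283220 dn(u+v)=0.9928252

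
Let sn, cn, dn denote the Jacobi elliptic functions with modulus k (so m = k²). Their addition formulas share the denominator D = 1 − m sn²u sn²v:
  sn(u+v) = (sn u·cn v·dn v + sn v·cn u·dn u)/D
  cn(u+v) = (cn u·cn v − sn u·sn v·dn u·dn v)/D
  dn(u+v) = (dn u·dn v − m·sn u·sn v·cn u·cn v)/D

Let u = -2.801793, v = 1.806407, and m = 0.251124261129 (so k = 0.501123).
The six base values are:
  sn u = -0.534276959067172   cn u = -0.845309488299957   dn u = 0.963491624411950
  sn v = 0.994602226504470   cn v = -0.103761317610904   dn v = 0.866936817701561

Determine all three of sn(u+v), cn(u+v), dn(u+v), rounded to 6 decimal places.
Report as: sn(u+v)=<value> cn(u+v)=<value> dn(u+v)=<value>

m = k² = 0.251124261129
D = 1 − m·sn²u·sn²v = 0.9290878885327568
sn(u+v) = (sn u·cn v·dn v + sn v·cn u·dn u)/D = -0.7619917826996365/0.9290878885327568 = -0.8201503777032296
cn(u+v) = (cn u·cn v − sn u·sn v·dn u·dn v)/D = 0.5315757967745392/0.9290878885327568 = 0.5721480210166333
dn(u+v) = (dn u·dn v − m·sn u·sn v·cn u·cn v)/D = 0.8469909409155798/0.9290878885327568 = 0.9116370489482681

sn(u+v)=-0.820150 cn(u+v)=0.572148 dn(u+v)=0.911637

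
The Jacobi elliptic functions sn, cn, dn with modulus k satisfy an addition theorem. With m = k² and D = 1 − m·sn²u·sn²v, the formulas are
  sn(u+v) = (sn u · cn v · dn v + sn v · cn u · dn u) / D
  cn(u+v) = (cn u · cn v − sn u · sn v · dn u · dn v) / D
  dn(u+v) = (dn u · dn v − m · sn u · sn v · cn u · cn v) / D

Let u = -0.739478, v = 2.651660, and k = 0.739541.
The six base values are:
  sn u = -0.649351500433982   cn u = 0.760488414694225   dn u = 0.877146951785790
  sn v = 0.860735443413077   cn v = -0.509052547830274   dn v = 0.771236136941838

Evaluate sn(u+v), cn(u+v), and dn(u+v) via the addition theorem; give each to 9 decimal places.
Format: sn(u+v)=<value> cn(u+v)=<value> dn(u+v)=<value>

sn(u+v)=0.999940743 cn(u+v)=-0.010886269 dn(u+v)=0.673159658

m = k² = 0.546920890681
D = 1 − m·sn²u·sn²v = 0.8291466169557399
sn(u+v) = (sn u·cn v·dn v + sn v·cn u·dn u)/D = 0.8290974840653726/0.8291466169557399 = 0.9999407428199517
cn(u+v) = (cn u·cn v − sn u·sn v·dn u·dn v)/D = -0.00902631295811175/0.8291466169557399 = -0.01088626881365371
dn(u+v) = (dn u·dn v − m·sn u·sn v·cn u·cn v)/D = 0.5581480532368045/0.8291466169557399 = 0.6731596581628441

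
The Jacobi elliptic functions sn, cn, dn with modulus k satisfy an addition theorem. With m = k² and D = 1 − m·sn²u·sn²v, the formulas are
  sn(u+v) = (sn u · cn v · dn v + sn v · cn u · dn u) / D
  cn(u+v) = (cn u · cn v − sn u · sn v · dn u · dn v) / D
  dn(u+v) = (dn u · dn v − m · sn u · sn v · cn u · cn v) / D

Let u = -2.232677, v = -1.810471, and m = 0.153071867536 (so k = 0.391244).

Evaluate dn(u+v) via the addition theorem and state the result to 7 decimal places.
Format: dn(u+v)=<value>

sn u = -0.850872681709249, cn u = -0.5253719439796067, dn u = 0.9429625485656808
sn v = -0.9872216686064687, cn v = -0.159352995057701, dn v = 0.9223964137558313
m = k² = 0.153071867536
D = 1 − m·sn²u·sn²v = 0.8919925034824315
dn(u+v) = (dn u·dn v − m·sn u·sn v·cn u·cn v)/D = 0.8590205776504316/0.8919925034824315 = 0.9630356469328228

dn(u+v)=0.9630356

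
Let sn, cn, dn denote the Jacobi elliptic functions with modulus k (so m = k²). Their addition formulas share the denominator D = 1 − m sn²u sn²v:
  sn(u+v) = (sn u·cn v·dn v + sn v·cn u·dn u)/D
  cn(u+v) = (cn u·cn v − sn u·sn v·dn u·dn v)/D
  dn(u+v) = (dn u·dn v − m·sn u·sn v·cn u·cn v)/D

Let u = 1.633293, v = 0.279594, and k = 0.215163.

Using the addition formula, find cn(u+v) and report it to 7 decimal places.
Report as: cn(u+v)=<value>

sn u = 0.9990841543116381, cn u = -0.04278846343816195, dn u = 0.9766215454134191
sn v = 0.2758058820850219, cn v = 0.9612133558202898, dn v = 0.9982376381005213
m = k² = 0.046295116569
D = 1 − m·sn²u·sn²v = 0.9964848296837701
cn(u+v) = (cn u·cn v − sn u·sn v·dn u·dn v)/D = -0.3097658475348995/0.9964848296837701 = -0.3108585683468982

cn(u+v)=-0.3108586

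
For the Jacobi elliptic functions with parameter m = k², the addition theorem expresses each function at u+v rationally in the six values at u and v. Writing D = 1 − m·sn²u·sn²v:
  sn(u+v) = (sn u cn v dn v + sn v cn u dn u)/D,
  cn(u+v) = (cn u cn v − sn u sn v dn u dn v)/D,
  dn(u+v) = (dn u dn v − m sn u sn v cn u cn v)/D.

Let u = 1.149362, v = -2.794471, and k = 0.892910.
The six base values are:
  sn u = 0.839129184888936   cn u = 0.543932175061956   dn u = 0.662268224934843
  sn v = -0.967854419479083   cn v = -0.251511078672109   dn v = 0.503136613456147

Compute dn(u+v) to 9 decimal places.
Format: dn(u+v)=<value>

m = k² = 0.7972882681
D = 1 − m·sn²u·sn²v = 0.4741121939142415
dn(u+v) = (dn u·dn v − m·sn u·sn v·cn u·cn v)/D = 0.2446272247616128/0.4741121939142415 = 0.5159690636555564

dn(u+v)=0.515969064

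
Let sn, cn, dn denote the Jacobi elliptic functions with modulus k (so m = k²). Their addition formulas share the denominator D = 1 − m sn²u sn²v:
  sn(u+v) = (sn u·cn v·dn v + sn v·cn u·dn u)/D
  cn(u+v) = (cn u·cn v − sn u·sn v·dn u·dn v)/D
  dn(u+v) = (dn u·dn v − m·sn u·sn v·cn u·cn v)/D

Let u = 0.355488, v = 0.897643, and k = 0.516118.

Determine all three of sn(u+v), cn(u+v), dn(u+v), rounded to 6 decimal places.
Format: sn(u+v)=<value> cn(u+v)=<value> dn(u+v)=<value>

sn u = 0.3462269326930033, cn u = 0.9381507933578666, dn u = 0.983904706514606
sn v = 0.7646143812648722, cn v = 0.6444880510629631, dn v = 0.9188395835446388
m = k² = 0.266377789924
D = 1 − m·sn²u·sn²v = 0.981331705981558
sn(u+v) = (sn u·cn v·dn v + sn v·cn u·dn u)/D = 0.9108071117999804/0.981331705981558 = 0.9281337862093869
cn(u+v) = (cn u·cn v − sn u·sn v·dn u·dn v)/D = 0.3652975804180109/0.981331705981558 = 0.372246792997103
dn(u+v) = (dn u·dn v − m·sn u·sn v·cn u·cn v)/D = 0.8614133745685754/0.981331705981558 = 0.8778004107255083

sn(u+v)=0.928134 cn(u+v)=0.372247 dn(u+v)=0.877800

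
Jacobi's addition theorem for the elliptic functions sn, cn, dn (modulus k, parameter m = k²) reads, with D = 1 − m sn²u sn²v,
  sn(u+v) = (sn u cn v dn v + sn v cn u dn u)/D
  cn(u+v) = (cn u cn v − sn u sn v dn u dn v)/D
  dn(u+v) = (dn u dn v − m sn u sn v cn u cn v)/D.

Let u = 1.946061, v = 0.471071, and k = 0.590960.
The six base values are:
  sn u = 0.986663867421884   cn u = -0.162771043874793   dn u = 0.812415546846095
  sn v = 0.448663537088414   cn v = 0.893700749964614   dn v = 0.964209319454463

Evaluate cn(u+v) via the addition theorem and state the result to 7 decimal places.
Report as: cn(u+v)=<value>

m = k² = 0.3492337216
D = 1 − m·sn²u·sn²v = 0.9315621792245184
cn(u+v) = (cn u·cn v − sn u·sn v·dn u·dn v)/D = -0.4922370326822669/0.9315621792245184 = -0.5283995461172876

cn(u+v)=-0.5283995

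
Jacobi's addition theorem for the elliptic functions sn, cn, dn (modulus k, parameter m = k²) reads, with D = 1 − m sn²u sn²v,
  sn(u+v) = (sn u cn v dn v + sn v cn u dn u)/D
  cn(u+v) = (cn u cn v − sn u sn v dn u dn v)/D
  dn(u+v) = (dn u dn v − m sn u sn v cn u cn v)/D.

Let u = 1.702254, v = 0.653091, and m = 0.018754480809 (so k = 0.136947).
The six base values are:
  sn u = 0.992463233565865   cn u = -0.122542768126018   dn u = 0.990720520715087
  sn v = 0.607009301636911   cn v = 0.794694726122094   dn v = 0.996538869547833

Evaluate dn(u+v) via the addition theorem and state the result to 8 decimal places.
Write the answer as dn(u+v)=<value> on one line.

dn(u+v)=0.99516539

m = k² = 0.018754480809
D = 1 − m·sn²u·sn²v = 0.993193488351026
dn(u+v) = (dn u·dn v − m·sn u·sn v·cn u·cn v)/D = 0.9883917867822095/0.993193488351026 = 0.9951653916128784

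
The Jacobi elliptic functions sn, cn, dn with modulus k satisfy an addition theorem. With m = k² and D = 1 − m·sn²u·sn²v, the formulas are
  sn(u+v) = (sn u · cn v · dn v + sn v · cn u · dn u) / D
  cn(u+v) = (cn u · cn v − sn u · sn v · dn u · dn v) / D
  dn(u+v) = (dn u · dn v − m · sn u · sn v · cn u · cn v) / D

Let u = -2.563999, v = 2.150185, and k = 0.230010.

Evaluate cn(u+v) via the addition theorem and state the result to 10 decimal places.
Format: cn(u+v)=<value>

cn(u+v)=0.9158363776

sn u = -0.5797978529490087, cn u = -0.8147603633681008, dn u = 0.9910677555015165
sn v = 0.8554293707438201, cn v = -0.51791948377024, dn v = 0.9804522227690786
m = k² = 0.0529046001
D = 1 − m·sn²u·sn²v = 0.9869858755198199
cn(u+v) = (cn u·cn v − sn u·sn v·dn u·dn v)/D = 0.9039175690072128/0.9869858755198199 = 0.9158363776291558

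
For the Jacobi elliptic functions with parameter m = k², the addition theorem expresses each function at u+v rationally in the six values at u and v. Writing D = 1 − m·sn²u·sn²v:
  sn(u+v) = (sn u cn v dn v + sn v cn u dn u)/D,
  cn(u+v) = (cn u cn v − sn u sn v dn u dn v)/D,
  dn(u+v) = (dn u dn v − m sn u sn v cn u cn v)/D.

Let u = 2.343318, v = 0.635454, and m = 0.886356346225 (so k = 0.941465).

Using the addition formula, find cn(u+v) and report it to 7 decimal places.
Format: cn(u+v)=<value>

cn(u+v)=-0.1595129

sn u = 0.9982494982103755, cn u = 0.05914337936517948, dn u = 0.3416783201966652
sn v = 0.5654022183532086, cn v = 0.8248153317447916, dn v = 0.8465517686765056
m = k² = 0.886356346225
D = 1 − m·sn²u·sn²v = 0.7176410385165316
cn(u+v) = (cn u·cn v − sn u·sn v·dn u·dn v)/D = -0.1144730331844907/0.7176410385165316 = -0.1595129417642044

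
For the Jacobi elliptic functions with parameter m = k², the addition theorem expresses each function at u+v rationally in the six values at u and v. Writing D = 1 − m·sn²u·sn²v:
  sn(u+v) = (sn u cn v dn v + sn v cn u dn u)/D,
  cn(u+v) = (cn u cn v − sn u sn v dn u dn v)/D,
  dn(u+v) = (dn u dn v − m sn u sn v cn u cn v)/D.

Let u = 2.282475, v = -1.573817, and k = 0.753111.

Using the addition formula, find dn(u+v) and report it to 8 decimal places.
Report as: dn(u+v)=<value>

sn u = 0.9702799940869143, cn u = -0.2419849852257316, dn u = 0.6826681520030577
sn v = -0.9742732950756272, cn v = 0.2253697994463317, dn v = 0.6794347480923314
m = k² = 0.567176178321
D = 1 − m·sn²u·sn²v = 0.493156672961707
dn(u+v) = (dn u·dn v − m·sn u·sn v·cn u·cn v)/D = 0.4345882870163406/0.493156672961707 = 0.8812377705575238

dn(u+v)=0.88123777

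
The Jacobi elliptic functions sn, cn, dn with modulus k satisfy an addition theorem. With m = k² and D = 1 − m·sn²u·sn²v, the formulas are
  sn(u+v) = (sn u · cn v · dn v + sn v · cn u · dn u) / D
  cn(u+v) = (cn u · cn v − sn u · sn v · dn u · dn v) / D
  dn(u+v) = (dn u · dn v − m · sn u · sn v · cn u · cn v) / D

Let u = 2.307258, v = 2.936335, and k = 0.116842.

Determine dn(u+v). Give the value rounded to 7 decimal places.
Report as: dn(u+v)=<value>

dn(u+v)=0.9947975

sn u = 0.7472739189130847, cn u = -0.6645161323190585, dn u = 0.9961809291776999
sn v = 0.2143637032517855, cn v = -0.9767539110380774, dn v = 0.9996862826056253
m = k² = 0.013652052964
D = 1 − m·sn²u·sn²v = 0.999649683884452
dn(u+v) = (dn u·dn v − m·sn u·sn v·cn u·cn v)/D = 0.9944489611050791/0.999649683884452 = 0.9947974546851614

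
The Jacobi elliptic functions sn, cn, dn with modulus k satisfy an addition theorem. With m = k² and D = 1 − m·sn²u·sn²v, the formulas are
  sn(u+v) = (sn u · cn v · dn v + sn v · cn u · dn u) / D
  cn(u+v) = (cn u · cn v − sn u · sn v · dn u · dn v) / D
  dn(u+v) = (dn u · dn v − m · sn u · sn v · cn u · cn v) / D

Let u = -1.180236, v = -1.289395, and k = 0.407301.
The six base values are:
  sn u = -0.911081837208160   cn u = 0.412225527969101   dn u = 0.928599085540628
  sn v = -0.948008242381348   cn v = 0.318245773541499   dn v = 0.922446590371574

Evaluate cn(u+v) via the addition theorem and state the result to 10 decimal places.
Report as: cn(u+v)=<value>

cn(u+v)=-0.6946166842

m = k² = 0.165894104601
D = 1 − m·sn²u·sn²v = 0.8762429475629767
cn(u+v) = (cn u·cn v − sn u·sn v·dn u·dn v)/D = -0.6086529708045544/0.8762429475629767 = -0.6946166842168048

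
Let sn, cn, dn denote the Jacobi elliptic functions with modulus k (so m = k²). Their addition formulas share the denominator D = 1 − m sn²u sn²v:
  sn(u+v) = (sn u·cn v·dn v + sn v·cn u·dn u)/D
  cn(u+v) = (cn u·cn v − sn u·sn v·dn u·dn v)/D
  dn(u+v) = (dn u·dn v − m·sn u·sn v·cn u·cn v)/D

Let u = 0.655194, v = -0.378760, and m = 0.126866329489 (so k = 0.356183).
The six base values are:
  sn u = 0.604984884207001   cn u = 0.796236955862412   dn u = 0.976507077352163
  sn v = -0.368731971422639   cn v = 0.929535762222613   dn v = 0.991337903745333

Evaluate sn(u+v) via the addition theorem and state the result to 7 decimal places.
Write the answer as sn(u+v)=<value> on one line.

m = k² = 0.126866329489
D = 1 − m·sn²u·sn²v = 0.9936866914772827
sn(u+v) = (sn u·cn v·dn v + sn v·cn u·dn u)/D = 0.2707833647712103/0.9936866914772827 = 0.272503765113977

sn(u+v)=0.2725038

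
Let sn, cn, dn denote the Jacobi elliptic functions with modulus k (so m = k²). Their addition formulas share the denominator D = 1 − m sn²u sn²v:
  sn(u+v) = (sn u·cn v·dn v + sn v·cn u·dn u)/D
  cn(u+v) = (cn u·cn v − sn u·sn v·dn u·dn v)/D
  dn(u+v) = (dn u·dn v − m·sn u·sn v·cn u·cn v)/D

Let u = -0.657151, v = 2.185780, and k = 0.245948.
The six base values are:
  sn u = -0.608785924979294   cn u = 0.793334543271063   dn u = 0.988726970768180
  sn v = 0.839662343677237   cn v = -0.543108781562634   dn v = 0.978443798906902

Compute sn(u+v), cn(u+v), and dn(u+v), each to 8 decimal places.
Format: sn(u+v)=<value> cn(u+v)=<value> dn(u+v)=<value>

m = k² = 0.060490418704
D = 1 − m·sn²u·sn²v = 0.9841938845261612
sn(u+v) = (sn u·cn v·dn v + sn v·cn u·dn u)/D = 0.9821335082182078/0.9841938845261612 = 0.997906534128745
cn(u+v) = (cn u·cn v − sn u·sn v·dn u·dn v)/D = 0.06365040749037135/0.9841938845261612 = 0.06467263055695144
dn(u+v) = (dn u·dn v − m·sn u·sn v·cn u·cn v)/D = 0.9540908644007549/0.9841938845261612 = 0.969413526543198

sn(u+v)=0.99790653 cn(u+v)=0.06467263 dn(u+v)=0.96941353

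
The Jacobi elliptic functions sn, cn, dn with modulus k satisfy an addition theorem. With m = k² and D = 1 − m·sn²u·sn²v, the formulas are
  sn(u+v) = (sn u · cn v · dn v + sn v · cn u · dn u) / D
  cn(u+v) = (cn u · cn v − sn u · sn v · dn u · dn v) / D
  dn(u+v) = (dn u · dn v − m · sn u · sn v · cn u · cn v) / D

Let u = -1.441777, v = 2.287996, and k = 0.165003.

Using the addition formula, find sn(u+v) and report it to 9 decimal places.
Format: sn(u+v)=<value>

sn(u+v)=0.747199588

sn u = -0.9904968495202511, cn u = 0.1375354175856421, dn u = 0.9865541123402401
sn v = 0.7660706329616137, cn v = -0.6427563965561079, dn v = 0.9919788509612056
m = k² = 0.027225990009
D = 1 − m·sn²u·sn²v = 0.9843242796890488
sn(u+v) = (sn u·cn v·dn v + sn v·cn u·dn u)/D = 0.7354866966952367/0.9843242796890488 = 0.7471995884603998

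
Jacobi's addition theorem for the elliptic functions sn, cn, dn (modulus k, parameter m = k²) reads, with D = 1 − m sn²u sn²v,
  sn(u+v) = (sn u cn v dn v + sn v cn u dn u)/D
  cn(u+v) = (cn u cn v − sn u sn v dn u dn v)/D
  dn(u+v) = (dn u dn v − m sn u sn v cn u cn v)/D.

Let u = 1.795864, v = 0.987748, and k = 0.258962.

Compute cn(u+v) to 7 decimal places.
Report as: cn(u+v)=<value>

sn u = 0.9818092524680012, cn u = -0.1898699338184554, dn u = 0.9671381921600516
sn v = 0.8298850505997641, cn v = 0.5579344072478654, dn v = 0.9766341453683496
m = k² = 0.067061317444
D = 1 − m·sn²u·sn²v = 0.9554792773775515
cn(u+v) = (cn u·cn v − sn u·sn v·dn u·dn v)/D = -0.8755357502117506/0.9554792773775515 = -0.9163314903226188

cn(u+v)=-0.9163315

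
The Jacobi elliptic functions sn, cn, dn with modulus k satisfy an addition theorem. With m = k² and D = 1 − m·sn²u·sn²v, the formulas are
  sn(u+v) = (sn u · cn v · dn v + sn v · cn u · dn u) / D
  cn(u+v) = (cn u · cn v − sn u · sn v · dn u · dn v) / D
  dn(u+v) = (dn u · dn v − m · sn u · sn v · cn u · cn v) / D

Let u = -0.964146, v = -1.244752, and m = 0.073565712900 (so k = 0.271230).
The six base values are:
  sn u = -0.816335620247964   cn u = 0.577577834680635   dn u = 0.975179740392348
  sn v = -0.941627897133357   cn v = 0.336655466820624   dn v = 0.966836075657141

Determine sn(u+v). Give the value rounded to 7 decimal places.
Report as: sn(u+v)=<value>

sn(u+v)=-0.8322506

m = k² = 0.0735657129
D = 1 − m·sn²u·sn²v = 0.9565318081346056
sn(u+v) = (sn u·cn v·dn v + sn v·cn u·dn u)/D = -0.7960741830454001/0.9565318081346056 = -0.8322506123428094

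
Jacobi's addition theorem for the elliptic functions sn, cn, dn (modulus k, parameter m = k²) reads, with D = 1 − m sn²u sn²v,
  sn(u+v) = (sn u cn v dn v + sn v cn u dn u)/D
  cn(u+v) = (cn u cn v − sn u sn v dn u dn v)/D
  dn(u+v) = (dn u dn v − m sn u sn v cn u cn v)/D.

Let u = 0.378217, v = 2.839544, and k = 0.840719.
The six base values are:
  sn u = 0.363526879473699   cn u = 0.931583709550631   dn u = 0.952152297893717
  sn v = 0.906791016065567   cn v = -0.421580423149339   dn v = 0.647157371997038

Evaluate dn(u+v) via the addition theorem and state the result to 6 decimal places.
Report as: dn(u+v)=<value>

m = k² = 0.706808436961
D = 1 − m·sn²u·sn²v = 0.9231950520190367
dn(u+v) = (dn u·dn v − m·sn u·sn v·cn u·cn v)/D = 0.7076980020269749/0.9231950520190367 = 0.766574734644897

dn(u+v)=0.766575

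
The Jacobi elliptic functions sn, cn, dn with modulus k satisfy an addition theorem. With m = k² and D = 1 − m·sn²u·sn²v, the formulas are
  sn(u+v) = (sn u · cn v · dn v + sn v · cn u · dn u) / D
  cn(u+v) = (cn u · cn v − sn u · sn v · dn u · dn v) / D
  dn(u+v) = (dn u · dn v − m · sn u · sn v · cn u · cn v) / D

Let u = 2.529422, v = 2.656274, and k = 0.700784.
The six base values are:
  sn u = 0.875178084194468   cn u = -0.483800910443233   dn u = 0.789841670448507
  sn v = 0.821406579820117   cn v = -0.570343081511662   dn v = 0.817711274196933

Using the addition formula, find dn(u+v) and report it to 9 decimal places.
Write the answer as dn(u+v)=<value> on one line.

dn(u+v)=0.734979108

m = k² = 0.491098214656
D = 1 − m·sn²u·sn²v = 0.7462082048947014
dn(u+v) = (dn u·dn v − m·sn u·sn v·cn u·cn v)/D = 0.5484474408580529/0.7462082048947014 = 0.7349791080566385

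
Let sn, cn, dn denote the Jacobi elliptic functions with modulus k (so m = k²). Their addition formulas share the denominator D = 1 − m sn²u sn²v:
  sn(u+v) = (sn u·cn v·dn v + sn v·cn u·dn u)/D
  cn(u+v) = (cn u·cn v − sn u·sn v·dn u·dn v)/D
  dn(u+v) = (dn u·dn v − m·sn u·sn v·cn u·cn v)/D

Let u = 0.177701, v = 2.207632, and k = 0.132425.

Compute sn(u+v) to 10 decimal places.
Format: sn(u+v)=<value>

sn(u+v)=0.6954062682

sn u = 0.1767512054148727, cn u = 0.9842555620286783, dn u = 0.9997260355380045
sn v = 0.810961488795219, cn v = -0.5850995331488839, dn v = 0.994216802104051
m = k² = 0.017536380625
D = 1 − m·sn²u·sn²v = 0.999639699227412
sn(u+v) = (sn u·cn v·dn v + sn v·cn u·dn u)/D = 0.6951557128057584/0.999639699227412 = 0.6954062682214611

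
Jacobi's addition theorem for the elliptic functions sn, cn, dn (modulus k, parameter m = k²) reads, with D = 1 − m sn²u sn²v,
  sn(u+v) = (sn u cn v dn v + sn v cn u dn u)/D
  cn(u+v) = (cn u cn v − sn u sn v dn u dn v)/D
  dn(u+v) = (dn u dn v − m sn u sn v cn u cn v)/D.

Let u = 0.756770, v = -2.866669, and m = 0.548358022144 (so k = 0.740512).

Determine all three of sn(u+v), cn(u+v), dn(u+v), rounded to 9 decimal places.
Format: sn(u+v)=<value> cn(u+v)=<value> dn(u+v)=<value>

sn(u+v)=-0.989733192 cn(u+v)=-0.142927284 dn(u+v)=0.680326355

sn u = 0.660712578588002, cn u = 0.7506389867943133, dn u = 0.8721348402115926
sn v = -0.7624875625310249, cn v = -0.6470028724708232, dn v = 0.8253433342473257
m = k² = 0.548358022144
D = 1 − m·sn²u·sn²v = 0.8608270351700596
sn(u+v) = (sn u·cn v·dn v + sn v·cn u·dn u)/D = -0.8519890893866824/0.8608270351700596 = -0.9897331921253713
cn(u+v) = (cn u·cn v − sn u·sn v·dn u·dn v)/D = -0.1230356698105345/0.8608270351700596 = -0.1429272836281546
dn(u+v) = (dn u·dn v − m·sn u·sn v·cn u·cn v)/D = 0.5856433194425133/0.8608270351700596 = 0.6803263553715146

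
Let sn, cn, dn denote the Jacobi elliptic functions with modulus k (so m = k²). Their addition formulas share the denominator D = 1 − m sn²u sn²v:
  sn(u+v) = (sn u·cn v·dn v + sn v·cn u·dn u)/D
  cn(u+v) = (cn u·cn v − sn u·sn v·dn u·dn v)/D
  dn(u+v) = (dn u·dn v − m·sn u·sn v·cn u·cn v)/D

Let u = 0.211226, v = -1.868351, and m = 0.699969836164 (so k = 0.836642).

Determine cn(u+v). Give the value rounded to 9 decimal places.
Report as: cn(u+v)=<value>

cn(u+v)=0.231595494

sn u = 0.2085948357828324, cn u = 0.9780021444172468, dn u = 0.9846537709379266
sn v = -0.9935167135121203, cn v = 0.113686146790519, dn v = 0.5559468967111416
m = k² = 0.699969836164
D = 1 − m·sn²u·sn²v = 0.9699366907077878
cn(u+v) = (cn u·cn v − sn u·sn v·dn u·dn v)/D = 0.2246329674061667/0.9699366907077878 = 0.2315954943845317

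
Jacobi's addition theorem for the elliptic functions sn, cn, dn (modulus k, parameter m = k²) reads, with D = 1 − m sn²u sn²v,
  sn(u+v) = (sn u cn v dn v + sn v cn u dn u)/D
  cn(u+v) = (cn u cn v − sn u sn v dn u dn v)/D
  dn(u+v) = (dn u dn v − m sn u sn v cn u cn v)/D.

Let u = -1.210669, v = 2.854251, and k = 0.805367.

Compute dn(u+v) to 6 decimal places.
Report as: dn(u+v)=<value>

dn(u+v)=0.617791

sn u = -0.8762773585697139, cn u = 0.4818070058208837, dn u = 0.708485999493217
sn v = 0.85730733660072, cn v = -0.5148049442367271, dn v = 0.7233829470300015
m = k² = 0.648616004689
D = 1 − m·sn²u·sn²v = 0.6339470406286673
dn(u+v) = (dn u·dn v − m·sn u·sn v·cn u·cn v)/D = 0.3916469625442077/0.6339470406286673 = 0.6177912939791035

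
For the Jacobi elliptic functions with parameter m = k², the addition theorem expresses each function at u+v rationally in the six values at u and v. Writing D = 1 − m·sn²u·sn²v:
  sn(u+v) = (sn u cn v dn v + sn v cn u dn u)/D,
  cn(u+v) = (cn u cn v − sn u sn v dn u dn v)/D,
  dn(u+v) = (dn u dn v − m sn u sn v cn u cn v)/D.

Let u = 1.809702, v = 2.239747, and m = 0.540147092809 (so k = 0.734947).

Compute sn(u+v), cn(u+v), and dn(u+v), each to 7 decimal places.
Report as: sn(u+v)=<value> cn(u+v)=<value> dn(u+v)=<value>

sn u = 0.9985283305521445, cn u = 0.05423258323874401, dn u = 0.6792949089181917
sn v = 0.9713393893761952, cn v = -0.2376968461008271, dn v = 0.7002650247248576
m = k² = 0.540147092809
D = 1 − m·sn²u·sn²v = 0.4918700116425216
sn(u+v) = (sn u·cn v·dn v + sn v·cn u·dn u)/D = -0.1304217641176322/0.4918700116425216 = -0.2651549414084211
cn(u+v) = (cn u·cn v − sn u·sn v·dn u·dn v)/D = -0.4742639263086104/0.4918700116425216 = -0.9642058167459356
dn(u+v) = (dn u·dn v − m·sn u·sn v·cn u·cn v)/D = 0.4824399388406549/0.4918700116425216 = 0.980828120075106

sn(u+v)=-0.2651549 cn(u+v)=-0.9642058 dn(u+v)=0.9808281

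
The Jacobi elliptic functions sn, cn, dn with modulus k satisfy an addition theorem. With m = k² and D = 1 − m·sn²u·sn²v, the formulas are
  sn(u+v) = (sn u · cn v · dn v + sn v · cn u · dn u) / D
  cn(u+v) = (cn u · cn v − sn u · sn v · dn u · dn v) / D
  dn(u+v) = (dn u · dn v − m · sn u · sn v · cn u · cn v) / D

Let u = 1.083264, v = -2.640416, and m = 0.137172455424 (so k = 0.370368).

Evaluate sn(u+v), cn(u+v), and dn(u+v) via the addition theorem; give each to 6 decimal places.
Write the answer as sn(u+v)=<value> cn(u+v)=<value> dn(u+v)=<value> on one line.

sn(u+v)=-0.997757 cn(u+v)=0.066941 dn(u+v)=0.929216

sn u = 0.8725204916318284, cn u = 0.4885775186012476, dn u = 0.9463465041539634
sn v = -0.5754202066447449, cn v = -0.8178579251831696, dn v = 0.9770266351592317
m = k² = 0.137172455424
D = 1 − m·sn²u·sn²v = 0.965422913149451
sn(u+v) = (sn u·cn v·dn v + sn v·cn u·dn u)/D = -0.9632574300223311/0.965422913149451 = -0.9977569590511835
cn(u+v) = (cn u·cn v − sn u·sn v·dn u·dn v)/D = 0.06462603763767623/0.965422913149451 = 0.06694065031753797
dn(u+v) = (dn u·dn v − m·sn u·sn v·cn u·cn v)/D = 0.8970863379985843/0.965422913149451 = 0.92921591748021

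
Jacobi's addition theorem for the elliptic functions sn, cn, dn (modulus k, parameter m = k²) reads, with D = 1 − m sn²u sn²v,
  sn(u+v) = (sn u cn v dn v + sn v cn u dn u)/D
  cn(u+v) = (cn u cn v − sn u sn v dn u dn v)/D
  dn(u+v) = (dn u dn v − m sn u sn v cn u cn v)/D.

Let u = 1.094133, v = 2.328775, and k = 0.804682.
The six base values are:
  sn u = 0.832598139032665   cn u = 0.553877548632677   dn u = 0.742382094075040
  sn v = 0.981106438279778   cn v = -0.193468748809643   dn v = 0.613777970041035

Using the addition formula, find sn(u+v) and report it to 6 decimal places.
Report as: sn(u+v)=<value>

m = k² = 0.647513121124
D = 1 − m·sn²u·sn²v = 0.5679324041426289
sn(u+v) = (sn u·cn v·dn v + sn v·cn u·dn u)/D = 0.3045515426797222/0.5679324041426289 = 0.5362461103790761

sn(u+v)=0.536246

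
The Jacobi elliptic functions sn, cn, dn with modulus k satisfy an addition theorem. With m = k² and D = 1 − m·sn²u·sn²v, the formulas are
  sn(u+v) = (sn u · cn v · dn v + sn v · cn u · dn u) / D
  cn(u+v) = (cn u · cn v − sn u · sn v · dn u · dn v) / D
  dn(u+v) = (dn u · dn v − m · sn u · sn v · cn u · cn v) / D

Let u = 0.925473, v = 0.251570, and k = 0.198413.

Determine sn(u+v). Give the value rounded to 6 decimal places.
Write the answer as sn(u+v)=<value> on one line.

sn(u+v)=0.920339

sn u = 0.7962652956689402, cn u = 0.6049475836080802, dn u = 0.9874408103155976
sn v = 0.2488249541055655, cn v = 0.9685484717939331, dn v = 0.9987805528098622
m = k² = 0.039367718569
D = 1 − m·sn²u·sn²v = 0.9984545901056859
sn(u+v) = (sn u·cn v·dn v + sn v·cn u·dn u)/D = 0.9189166407823317/0.9984545901056859 = 0.9203389416889404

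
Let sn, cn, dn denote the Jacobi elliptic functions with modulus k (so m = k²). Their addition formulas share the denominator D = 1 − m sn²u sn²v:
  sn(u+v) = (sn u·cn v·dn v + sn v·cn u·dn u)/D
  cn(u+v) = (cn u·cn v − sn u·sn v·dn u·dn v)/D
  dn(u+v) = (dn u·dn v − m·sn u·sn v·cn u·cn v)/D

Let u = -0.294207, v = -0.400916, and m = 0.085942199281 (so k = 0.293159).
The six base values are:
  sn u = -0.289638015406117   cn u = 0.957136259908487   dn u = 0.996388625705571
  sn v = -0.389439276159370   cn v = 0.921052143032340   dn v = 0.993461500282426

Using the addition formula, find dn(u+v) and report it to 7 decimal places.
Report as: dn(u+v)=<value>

dn(u+v)=0.9824020

m = k² = 0.085942199281
D = 1 − m·sn²u·sn²v = 0.998906554635114
dn(u+v) = (dn u·dn v − m·sn u·sn v·cn u·cn v)/D = 0.9813278004764814/0.998906554635114 = 0.9824020033935468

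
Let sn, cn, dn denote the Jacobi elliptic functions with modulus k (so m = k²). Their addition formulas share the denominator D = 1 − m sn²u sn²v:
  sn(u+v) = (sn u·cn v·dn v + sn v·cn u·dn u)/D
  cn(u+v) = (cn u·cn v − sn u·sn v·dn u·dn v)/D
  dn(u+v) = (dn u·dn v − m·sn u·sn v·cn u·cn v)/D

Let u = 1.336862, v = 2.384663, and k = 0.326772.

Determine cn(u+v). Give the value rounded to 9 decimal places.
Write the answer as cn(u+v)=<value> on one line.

cn(u+v)=-0.882980269

sn u = 0.965444162726666, cn u = 0.2606099933943572, dn u = 0.9489321861550774
sn v = 0.7425792565662361, cn v = -0.6697582009333936, dn v = 0.9701128715100828
m = k² = 0.106779939984
D = 1 − m·sn²u·sn²v = 0.9451180389523404
cn(u+v) = (cn u·cn v − sn u·sn v·dn u·dn v)/D = -0.8345205800199521/0.9451180389523404 = -0.8829802687344904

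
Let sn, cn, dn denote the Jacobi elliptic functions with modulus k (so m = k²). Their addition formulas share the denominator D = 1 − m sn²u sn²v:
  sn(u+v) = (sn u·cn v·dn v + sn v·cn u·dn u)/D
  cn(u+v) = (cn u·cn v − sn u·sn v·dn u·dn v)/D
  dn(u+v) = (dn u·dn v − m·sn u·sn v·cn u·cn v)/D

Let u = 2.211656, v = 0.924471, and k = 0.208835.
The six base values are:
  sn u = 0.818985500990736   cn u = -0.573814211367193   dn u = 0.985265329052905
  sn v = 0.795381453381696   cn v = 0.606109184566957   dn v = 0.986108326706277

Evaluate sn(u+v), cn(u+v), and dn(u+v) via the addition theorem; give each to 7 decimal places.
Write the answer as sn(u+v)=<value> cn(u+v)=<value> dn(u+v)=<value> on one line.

sn(u+v)=0.0405735 cn(u+v)=-0.9991766 dn(u+v)=0.9999641

m = k² = 0.043612057225
D = 1 − m·sn²u·sn²v = 0.9814941124178409
sn(u+v) = (sn u·cn v·dn v + sn v·cn u·dn u)/D = 0.03982262191450964/0.9814941124178409 = 0.04057346998894313
cn(u+v) = (cn u·cn v − sn u·sn v·dn u·dn v)/D = -0.9806859086857215/0.9814941124178409 = -0.9991765577379487
dn(u+v) = (dn u·dn v − m·sn u·sn v·cn u·cn v)/D = 0.9814588788701323/0.9814941124178409 = 0.9999641021303512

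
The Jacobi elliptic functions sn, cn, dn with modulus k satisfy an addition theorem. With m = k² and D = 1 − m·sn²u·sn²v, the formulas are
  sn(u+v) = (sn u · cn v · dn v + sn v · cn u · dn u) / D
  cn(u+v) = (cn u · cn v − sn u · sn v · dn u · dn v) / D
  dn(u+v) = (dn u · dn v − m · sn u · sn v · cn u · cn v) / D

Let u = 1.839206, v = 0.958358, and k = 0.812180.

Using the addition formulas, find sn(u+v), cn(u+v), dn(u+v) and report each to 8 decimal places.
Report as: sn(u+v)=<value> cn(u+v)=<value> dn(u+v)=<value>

sn u = 0.9944143345093427, cn u = 0.1055468205221792, dn u = 0.589671165303787
sn v = 0.7699204809598769, cn v = 0.6381398381221092, dn v = 0.7803732319290038
m = k² = 0.6596363524
D = 1 − m·sn²u·sn²v = 0.6133383687350878
sn(u+v) = (sn u·cn v·dn v + sn v·cn u·dn u)/D = 0.5431239044348348/0.6133383687350878 = 0.8855208350244595
cn(u+v) = (cn u·cn v − sn u·sn v·dn u·dn v)/D = -0.2849568019789648/0.6133383687350878 = -0.4645996671733461
dn(u+v) = (dn u·dn v − m·sn u·sn v·cn u·cn v)/D = 0.4261479376421729/0.6133383687350878 = 0.6948007158284176

sn(u+v)=0.88552084 cn(u+v)=-0.46459967 dn(u+v)=0.69480072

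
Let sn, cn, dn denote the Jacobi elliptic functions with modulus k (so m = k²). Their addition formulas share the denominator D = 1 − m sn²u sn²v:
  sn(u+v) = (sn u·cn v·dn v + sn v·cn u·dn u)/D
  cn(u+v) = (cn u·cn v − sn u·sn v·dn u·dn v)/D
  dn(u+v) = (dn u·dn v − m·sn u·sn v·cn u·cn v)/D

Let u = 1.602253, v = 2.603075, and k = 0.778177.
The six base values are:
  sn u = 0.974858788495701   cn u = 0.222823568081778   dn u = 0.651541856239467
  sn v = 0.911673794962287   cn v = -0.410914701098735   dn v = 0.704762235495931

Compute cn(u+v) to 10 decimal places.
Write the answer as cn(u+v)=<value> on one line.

cn(u+v)=-0.9577934391

m = k² = 0.605559443329
D = 1 − m·sn²u·sn²v = 0.5216793319652284
cn(u+v) = (cn u·cn v − sn u·sn v·dn u·dn v)/D = -0.4996610414693875/0.5216793319652284 = -0.9577934390981229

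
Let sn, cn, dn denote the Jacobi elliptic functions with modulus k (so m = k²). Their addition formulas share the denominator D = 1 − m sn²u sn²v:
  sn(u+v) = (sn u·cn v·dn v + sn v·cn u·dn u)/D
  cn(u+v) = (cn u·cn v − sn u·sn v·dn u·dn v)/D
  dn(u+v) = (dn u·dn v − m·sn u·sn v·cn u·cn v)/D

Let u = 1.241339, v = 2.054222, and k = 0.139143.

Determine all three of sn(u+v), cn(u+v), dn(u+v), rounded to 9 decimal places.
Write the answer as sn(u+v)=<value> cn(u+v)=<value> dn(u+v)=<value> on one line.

sn(u+v)=-0.138142823 cn(u+v)=-0.990412318 dn(u+v)=0.999815248

sn u = 0.9447437397015836, cn u = 0.3278098020112677, dn u = 0.9913222080475077
sn v = 0.8909151605592312, cn v = -0.4541697663712538, dn v = 0.9922866399974191
m = k² = 0.019360774449
D = 1 − m·sn²u·sn²v = 0.986284126542273
sn(u+v) = (sn u·cn v·dn v + sn v·cn u·dn u)/D = -0.1362480739921107/0.986284126542273 = -0.1381428234780284
cn(u+v) = (cn u·cn v − sn u·sn v·dn u·dn v)/D = -0.9768279483116229/0.986284126542273 = -0.9904123183409616
dn(u+v) = (dn u·dn v − m·sn u·sn v·cn u·cn v)/D = 0.9861019084270736/0.986284126542273 = 0.999815247847658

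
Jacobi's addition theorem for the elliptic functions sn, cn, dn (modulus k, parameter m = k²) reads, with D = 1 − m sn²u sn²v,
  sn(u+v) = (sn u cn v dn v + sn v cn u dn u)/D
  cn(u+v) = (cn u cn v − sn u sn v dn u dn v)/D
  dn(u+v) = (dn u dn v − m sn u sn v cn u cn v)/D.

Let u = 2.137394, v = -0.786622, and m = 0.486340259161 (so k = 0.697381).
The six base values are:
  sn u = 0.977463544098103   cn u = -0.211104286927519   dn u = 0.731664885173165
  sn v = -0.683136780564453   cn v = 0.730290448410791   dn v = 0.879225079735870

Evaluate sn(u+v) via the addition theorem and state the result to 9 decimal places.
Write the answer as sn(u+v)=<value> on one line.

sn(u+v)=0.936134380

m = k² = 0.486340259161
D = 1 − m·sn²u·sn²v = 0.7831513630111665
sn(u+v) = (sn u·cn v·dn v + sn v·cn u·dn u)/D = 0.7331349154264166/0.7831513630111665 = 0.9361343797035098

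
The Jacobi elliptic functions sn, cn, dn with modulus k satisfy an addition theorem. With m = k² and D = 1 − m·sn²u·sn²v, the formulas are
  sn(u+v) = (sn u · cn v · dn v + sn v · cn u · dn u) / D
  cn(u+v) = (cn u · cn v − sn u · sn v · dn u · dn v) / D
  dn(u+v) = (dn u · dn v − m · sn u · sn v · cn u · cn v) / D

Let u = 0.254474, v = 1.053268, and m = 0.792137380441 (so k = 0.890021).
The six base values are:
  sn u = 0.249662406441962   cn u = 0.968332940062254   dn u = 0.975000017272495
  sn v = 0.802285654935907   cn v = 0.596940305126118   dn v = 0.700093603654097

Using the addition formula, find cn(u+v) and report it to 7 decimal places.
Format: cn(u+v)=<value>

m = k² = 0.792137380441
D = 1 − m·sn²u·sn²v = 0.9682191969937004
cn(u+v) = (cn u·cn v − sn u·sn v·dn u·dn v)/D = 0.4413135409804627/0.9682191969937004 = 0.4557992057487929

cn(u+v)=0.4557992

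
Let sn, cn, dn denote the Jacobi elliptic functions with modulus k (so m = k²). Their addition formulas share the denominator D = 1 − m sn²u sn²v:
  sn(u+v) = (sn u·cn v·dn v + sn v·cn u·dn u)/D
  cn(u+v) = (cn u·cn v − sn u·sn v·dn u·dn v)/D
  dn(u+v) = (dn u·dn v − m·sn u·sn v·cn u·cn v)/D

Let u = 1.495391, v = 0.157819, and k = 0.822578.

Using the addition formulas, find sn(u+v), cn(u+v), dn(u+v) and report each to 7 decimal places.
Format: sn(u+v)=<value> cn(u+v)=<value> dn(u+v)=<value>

sn u = 0.9487999280140818, cn u = 0.3158776608126526, dn u = 0.6252032861355483
sn v = 0.1567294324240935, cn v = 0.9876415771989459, dn v = 0.9916547134531614
m = k² = 0.676634566084
D = 1 − m·sn²u·sn²v = 0.9850374853743302
sn(u+v) = (sn u·cn v·dn v + sn v·cn u·dn u)/D = 0.9602062473690421/0.9850374853743302 = 0.9747915806515202
cn(u+v) = (cn u·cn v − sn u·sn v·dn u·dn v)/D = 0.2197790028779951/0.9850374853743302 = 0.2231174002423629
dn(u+v) = (dn u·dn v − m·sn u·sn v·cn u·cn v)/D = 0.5885953268899718/0.9850374853743302 = 0.5975359675437083

sn(u+v)=0.9747916 cn(u+v)=0.2231174 dn(u+v)=0.5975360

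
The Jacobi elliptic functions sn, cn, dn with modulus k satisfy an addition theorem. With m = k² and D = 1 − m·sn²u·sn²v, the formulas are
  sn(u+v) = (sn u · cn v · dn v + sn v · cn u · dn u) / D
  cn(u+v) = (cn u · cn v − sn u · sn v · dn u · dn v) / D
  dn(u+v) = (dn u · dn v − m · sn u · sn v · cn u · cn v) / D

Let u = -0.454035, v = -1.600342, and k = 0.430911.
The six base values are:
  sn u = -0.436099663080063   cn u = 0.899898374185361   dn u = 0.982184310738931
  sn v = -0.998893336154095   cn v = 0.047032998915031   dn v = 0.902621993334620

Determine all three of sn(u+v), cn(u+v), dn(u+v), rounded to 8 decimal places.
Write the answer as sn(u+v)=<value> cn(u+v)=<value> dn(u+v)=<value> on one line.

m = k² = 0.185684289921
D = 1 − m·sn²u·sn²v = 0.9647641384217691
sn(u+v) = (sn u·cn v·dn v + sn v·cn u·dn u)/D = -0.9014016691505829/0.9647641384217691 = -0.9343233576500479
cn(u+v) = (cn u·cn v − sn u·sn v·dn u·dn v)/D = -0.3438675233825398/0.9647641384217691 = -0.356426518864044
dn(u+v) = (dn u·dn v − m·sn u·sn v·cn u·cn v)/D = 0.8831176143897655/0.9647641384217691 = 0.9153715185085891

sn(u+v)=-0.93432336 cn(u+v)=-0.35642652 dn(u+v)=0.91537152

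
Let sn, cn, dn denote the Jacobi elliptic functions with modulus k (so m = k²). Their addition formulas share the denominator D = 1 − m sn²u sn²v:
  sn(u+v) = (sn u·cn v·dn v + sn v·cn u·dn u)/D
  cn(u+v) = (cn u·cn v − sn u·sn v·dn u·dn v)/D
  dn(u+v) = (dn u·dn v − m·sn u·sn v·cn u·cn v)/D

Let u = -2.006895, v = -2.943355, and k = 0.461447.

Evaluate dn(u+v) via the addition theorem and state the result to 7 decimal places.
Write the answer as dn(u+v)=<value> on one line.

dn(u+v)=0.8873886

sn u = -0.954304019692777, cn u = -0.2988374775663319, dn u = 0.897820934339302
sn v = -0.3774376662059069, cn v = -0.9260349929290137, dn v = 0.9847160450318559
m = k² = 0.212933333809
D = 1 − m·sn²u·sn²v = 0.9723746597078641
dn(u+v) = (dn u·dn v − m·sn u·sn v·cn u·cn v)/D = 0.8628741484771905/0.9723746597078641 = 0.8873885594020196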